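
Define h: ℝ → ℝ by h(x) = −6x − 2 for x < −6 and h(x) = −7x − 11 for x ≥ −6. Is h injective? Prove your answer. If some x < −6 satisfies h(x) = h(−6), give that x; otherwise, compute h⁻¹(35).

Both pieces are strictly decreasing (slopes −6 and −7), so each is injective on its own interval.
The left piece maps (−∞, −6) onto (34, ∞); the right piece maps [−6, ∞) onto (−∞, 31].
These images are disjoint, so no value is attained by both pieces. Therefore h is injective.
Because the two images are disjoint, no x < −6 has h(x) = h(−6), so we compute h⁻¹(35): 35 lies in (34, ∞), so solve −6x − 2 = 35: x = (35 + 2)/(−6) = −37/6.

-37/6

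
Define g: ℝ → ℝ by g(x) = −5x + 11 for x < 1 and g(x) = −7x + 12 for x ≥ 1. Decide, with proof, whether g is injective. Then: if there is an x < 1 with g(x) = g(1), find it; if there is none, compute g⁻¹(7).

4/5

Both pieces are strictly decreasing (slopes −5 and −7), so each is injective on its own interval.
The left piece maps (−∞, 1) onto (6, ∞); the right piece maps [1, ∞) onto (−∞, 5].
These images are disjoint, so no value is attained by both pieces. Therefore g is injective.
Because the two images are disjoint, no x < 1 has g(x) = g(1), so we compute g⁻¹(7): 7 lies in (6, ∞), so solve −5x + 11 = 7: x = (7 − 11)/(−5) = 4/5.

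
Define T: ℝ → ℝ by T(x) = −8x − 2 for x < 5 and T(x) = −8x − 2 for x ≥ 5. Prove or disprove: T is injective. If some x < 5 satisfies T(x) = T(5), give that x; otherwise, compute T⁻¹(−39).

37/8

Both pieces are strictly decreasing (slopes −8 and −8), so each is injective on its own interval.
The left piece maps (−∞, 5) onto (−42, ∞); the right piece maps [5, ∞) onto (−∞, −42].
These images are disjoint, so no value is attained by both pieces. Therefore T is injective.
Because the two images are disjoint, no x < 5 has T(x) = T(5), so we compute T⁻¹(−39): −39 lies in (−42, ∞), so solve −8x − 2 = −39: x = (−39 + 2)/(−8) = 37/8.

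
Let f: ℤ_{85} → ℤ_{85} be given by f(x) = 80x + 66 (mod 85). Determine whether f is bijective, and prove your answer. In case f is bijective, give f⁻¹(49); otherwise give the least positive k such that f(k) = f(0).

17

Recall: f is injective if f(s) = f(t) implies s = t.
We have gcd(80, 85) = 5 > 1. Taking s = 0 and t = 17: f(0) = 66 and f(17) = 80·17 + 66 = 1426 ≡ 66 (mod 85).
So f(0) = f(17) while 0 ≠ 17, thus f is not injective, hence not bijective.
Since f is not bijective, we find the least positive k with f(k) = f(0): this means 80k ≡ 0 (mod 85), i.e. 85 ∣ 80k. Since gcd(80, 85) = 5, dividing through by 5 this holds exactly when 17 ∣ 16k, and as gcd(16, 17) = 1, exactly when 17 ∣ k.
The smallest positive such k is 17.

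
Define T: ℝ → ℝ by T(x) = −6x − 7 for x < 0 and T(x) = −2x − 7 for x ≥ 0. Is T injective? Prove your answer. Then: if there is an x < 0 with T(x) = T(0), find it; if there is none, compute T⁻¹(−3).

-2/3

Both pieces are strictly decreasing (slopes −6 and −2), so each is injective on its own interval.
The left piece maps (−∞, 0) onto (−7, ∞); the right piece maps [0, ∞) onto (−∞, −7].
These images are disjoint, so no value is attained by both pieces. Hence T is injective.
Because the two images are disjoint, no x < 0 has T(x) = T(0), so we compute T⁻¹(−3): −3 lies in (−7, ∞), so solve −6x − 7 = −3: x = (−3 + 7)/(−6) = −2/3.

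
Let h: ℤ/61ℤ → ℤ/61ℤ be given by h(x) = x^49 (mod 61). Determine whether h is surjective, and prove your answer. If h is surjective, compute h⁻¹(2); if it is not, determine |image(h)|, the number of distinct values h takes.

7

Since 61 is prime, the nonzero elements of ℤ/61ℤ form a cyclic group of order 60.
As gcd(49, 60) = 1, raising to the 49th power is a bijection on this group: if x_1^49 ≡ x_2^49 then (x_1x_2^{−1})^49 = 1, and the only element of order dividing gcd(49, 60) = 1 is 1, so x_1 = x_2.
With h(0) = 0 this makes h injective on all of ℤ/61ℤ, hence bijective (finite equal-size domain and codomain). In particular h is surjective.
Since h is surjective, we find the preimage of 2. The inverse of x ↦ x^49 on (ℤ/61ℤ)^× is x ↦ x^49, because 49·49 = 2401 = 40·60 + 1 ≡ 1 (mod 60) and x^{60} = 1 for x ≠ 0 (Fermat). So h⁻¹(2) = 2^49 mod 61.
Repeated squaring mod 61: 2^1 ≡ 2, 2^2 ≡ 2² = 4, 2^4 ≡ 4² = 16, 2^8 ≡ 16² = 256 ≡ 12, 2^16 ≡ 12² = 144 ≡ 22, 2^32 ≡ 22² = 484 ≡ 57. Since 49 = 32 + 16 + 1, 2^49 ≡ 57·22·2: 57·22 = 1254 ≡ 34, then 34·2 = 68 ≡ 7. So 2^49 ≡ 7 (mod 61).
Hence h⁻¹(2) = 7.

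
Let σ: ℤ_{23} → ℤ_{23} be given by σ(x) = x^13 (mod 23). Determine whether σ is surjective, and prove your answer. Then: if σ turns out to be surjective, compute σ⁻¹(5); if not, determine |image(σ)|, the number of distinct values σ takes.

15

Since 23 is prime, the nonzero elements of ℤ_{23} form a cyclic group of order 22.
As gcd(13, 22) = 1, raising to the 13th power is a bijection on this group: if s^13 ≡ t^13 then (st^{−1})^13 = 1, and the only element of order dividing gcd(13, 22) = 1 is 1, so s = t.
With σ(0) = 0 this makes σ injective on all of ℤ_{23}, hence bijective (finite equal-size domain and codomain). In particular σ is surjective.
Since σ is surjective, we find the preimage of 5. The inverse of x ↦ x^13 on (ℤ_{23})^× is x ↦ x^17, because 13·17 = 221 = 10·22 + 1 ≡ 1 (mod 22) and x^{22} = 1 for x ≠ 0 (Fermat). So σ⁻¹(5) = 5^17 mod 23.
Repeated squaring mod 23: 5^1 ≡ 5, 5^2 ≡ 5² = 25 ≡ 2, 5^4 ≡ 2² = 4, 5^8 ≡ 4² = 16, 5^16 ≡ 16² = 256 ≡ 3. Since 17 = 16 + 1, 5^17 ≡ 3·5: 3·5 = 15. So 5^17 ≡ 15 (mod 23).
Hence σ⁻¹(5) = 15.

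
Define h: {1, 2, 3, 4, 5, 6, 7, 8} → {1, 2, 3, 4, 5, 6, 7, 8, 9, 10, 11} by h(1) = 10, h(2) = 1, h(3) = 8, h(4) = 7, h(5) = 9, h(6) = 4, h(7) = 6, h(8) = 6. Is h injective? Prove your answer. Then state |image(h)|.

h(7) = 6 = h(8) with 7 ≠ 8, so h is not injective.
The image of h is {1, 4, 6, 7, 8, 9, 10}, which has 7 elements.

7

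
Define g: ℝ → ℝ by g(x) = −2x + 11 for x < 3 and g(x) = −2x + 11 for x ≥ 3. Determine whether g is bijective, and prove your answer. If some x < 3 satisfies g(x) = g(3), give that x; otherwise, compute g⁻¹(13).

Both pieces are strictly decreasing (slopes −2 and −2), so each is injective on its own interval.
The left piece maps (−∞, 3) onto (5, ∞); the right piece maps [3, ∞) onto (−∞, 5].
Since 5 = 5, the images partition ℝ: g is injective and surjective, hence bijective.
Because the two images are disjoint, no x < 3 has g(x) = g(3), so we compute g⁻¹(13): 13 lies in (5, ∞), so solve −2x + 11 = 13: x = (13 − 11)/(−2) = −1.

-1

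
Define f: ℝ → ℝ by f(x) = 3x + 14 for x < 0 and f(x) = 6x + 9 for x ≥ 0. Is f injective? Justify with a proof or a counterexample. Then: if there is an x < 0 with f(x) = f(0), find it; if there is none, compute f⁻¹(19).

Both pieces are strictly increasing (slopes 3 and 6), so each is injective on its own interval.
The left piece maps (−∞, 0) onto (−∞, 14); the right piece maps [0, ∞) onto [9, ∞).
These images overlap. In particular f(0) = 9 (right piece), and solving 3x + 14 = 9 on the left piece gives x = −5/3 < 0.
So f(−5/3) = f(0) with −5/3 ≠ 0, and f is not injective. This x = −5/3 is the requested value below 0.

-5/3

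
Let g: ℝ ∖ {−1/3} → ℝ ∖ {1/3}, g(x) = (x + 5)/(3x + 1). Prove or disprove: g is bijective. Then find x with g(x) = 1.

Suppose g(u) = g(v). Cross-multiplying: (u + 5)(3v + 1) = (v + 5)(3u + 1).
Expanding both sides and cancelling the symmetric terms leaves −14·(u − v) = 0. Since −14 ≠ 0, u = v. So g is injective.
For any y ≠ 1/3, solving y(3x + 1) = x + 5 for x gives a well-defined x ≠ −1/3. So g is surjective.
Therefore g is bijective.
Solving g(x) = 1: cross-multiplying gives x + 5 = 1(3x + 1), which rearranges to −2x = −4, so x = 2.

2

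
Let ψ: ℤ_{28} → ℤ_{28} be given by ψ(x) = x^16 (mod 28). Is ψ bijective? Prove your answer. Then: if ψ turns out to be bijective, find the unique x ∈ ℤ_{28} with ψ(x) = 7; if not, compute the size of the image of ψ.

8

ψ(6): Repeated squaring mod 28: 6^1 ≡ 6, 6^2 ≡ 6² = 36 ≡ 8, 6^4 ≡ 8² = 64 ≡ 8, 6^8 ≡ 8² = 64 ≡ 8, 6^16 ≡ 8² = 64 ≡ 8. So 6^16 ≡ 8 (mod 28).
ψ(8): Repeated squaring mod 28: 8^1 ≡ 8, 8^2 ≡ 8² = 64 ≡ 8, 8^4 ≡ 8² = 64 ≡ 8, 8^8 ≡ 8² = 64 ≡ 8, 8^16 ≡ 8² = 64 ≡ 8. So 8^16 ≡ 8 (mod 28).
So ψ(6) = ψ(8) = 8 while 6 ≠ 8, so ψ is not injective, hence not bijective.
Since ψ is not bijective, we determine |image(ψ)|. Computing x^16 mod 28 for each x (by repeated squaring, reducing mod 28 at every step), the values ψ(0), ψ(1), …, ψ(27) are: 0, 1, 16, 25, 4, 9, 8, 21, 8, 9, 4, 25, 16, 1, 0, 1, 16, 25, 4, 9, 8, 21, 8, 9, 4, 25, 16, 1.
The distinct values are {0, 1, 4, 8, 9, 16, 21, 25}; there are 8 of them.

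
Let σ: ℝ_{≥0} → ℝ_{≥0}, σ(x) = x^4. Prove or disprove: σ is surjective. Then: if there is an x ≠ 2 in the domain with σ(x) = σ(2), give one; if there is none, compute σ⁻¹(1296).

6

For any y ∈ ℝ_{≥0}, x = y^{1/4} ∈ ℝ_{≥0} gives σ(x) = y, so σ is surjective.
Since x ↦ x^4 is strictly increasing on ℝ_{≥0}, it is injective there, so no x ≠ 2 in the domain has σ(x) = σ(2). We therefore compute σ⁻¹(1296) = 1296^{1/4} = 6 (indeed 6^4 = 1296).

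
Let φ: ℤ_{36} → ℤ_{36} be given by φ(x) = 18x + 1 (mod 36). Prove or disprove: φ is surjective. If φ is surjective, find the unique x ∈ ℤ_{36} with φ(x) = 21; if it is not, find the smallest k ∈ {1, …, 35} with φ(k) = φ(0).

2

By definition, surjectivity means every element of the codomain has a preimage under φ.
Since gcd(18, 36) = 18, we have 18x ≡ 0 (mod 18) for all x, so φ(x) ≡ 1 (mod 18).
But 0 ≢ 1 (mod 18), so 0 ∈ ℤ_{36} has no preimage. So φ is not surjective.
Since φ is not surjective, we find the least positive k with φ(k) = φ(0): this means 18k ≡ 0 (mod 36), i.e. 36 ∣ 18k. Since gcd(18, 36) = 18, dividing through by 18 this holds exactly when 2 ∣ k.
The smallest positive such k is 2.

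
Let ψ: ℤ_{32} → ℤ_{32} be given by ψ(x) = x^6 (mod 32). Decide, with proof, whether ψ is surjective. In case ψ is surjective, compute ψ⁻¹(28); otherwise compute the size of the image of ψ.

5

ψ(0) = 0^6 = 0.
ψ(2): Repeated squaring mod 32: 2^1 ≡ 2, 2^2 ≡ 2² = 4, 2^4 ≡ 4² = 16. Since 6 = 4 + 2, 2^6 ≡ 16·4: 16·4 = 64 ≡ 0. So 2^6 ≡ 0 (mod 32).
So ψ(0) = ψ(2) = 0 while 0 ≠ 2, so ψ is not injective.
A non-injective map from the 32-element set ℤ_{32} to itself takes at most 31 distinct values, so it cannot be surjective. Thus ψ is not surjective.
Since ψ is not surjective, we determine |image(ψ)|. Computing x^6 mod 32 for each x (by repeated squaring, reducing mod 32 at every step), the values ψ(0), ψ(1), …, ψ(31) are: 0, 1, 0, 25, 0, 9, 0, 17, 0, 17, 0, 9, 0, 25, 0, 1, 0, 1, 0, 25, 0, 9, 0, 17, 0, 17, 0, 9, 0, 25, 0, 1.
The distinct values are {0, 1, 9, 17, 25}; there are 5 of them.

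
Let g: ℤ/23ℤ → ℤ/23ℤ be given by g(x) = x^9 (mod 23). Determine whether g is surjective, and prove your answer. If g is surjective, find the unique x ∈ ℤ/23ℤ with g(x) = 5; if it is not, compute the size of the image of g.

Since 23 is prime, the nonzero elements of ℤ/23ℤ form a cyclic group of order 22.
As gcd(9, 22) = 1, raising to the 9th power is a bijection on this group: if u^9 ≡ v^9 then (uv^{−1})^9 = 1, and the only element of order dividing gcd(9, 22) = 1 is 1, so u = v.
With g(0) = 0 this makes g injective on all of ℤ/23ℤ, hence bijective (finite equal-size domain and codomain). In particular g is surjective.
Since g is surjective, we find the preimage of 5. The inverse of x ↦ x^9 on (ℤ/23ℤ)^× is x ↦ x^5, because 9·5 = 45 = 2·22 + 1 ≡ 1 (mod 22) and x^{22} = 1 for x ≠ 0 (Fermat). So g⁻¹(5) = 5^5 mod 23.
Repeated squaring mod 23: 5^1 ≡ 5, 5^2 ≡ 5² = 25 ≡ 2, 5^4 ≡ 2² = 4. Since 5 = 4 + 1, 5^5 ≡ 4·5: 4·5 = 20. So 5^5 ≡ 20 (mod 23).
Hence g⁻¹(5) = 20.

20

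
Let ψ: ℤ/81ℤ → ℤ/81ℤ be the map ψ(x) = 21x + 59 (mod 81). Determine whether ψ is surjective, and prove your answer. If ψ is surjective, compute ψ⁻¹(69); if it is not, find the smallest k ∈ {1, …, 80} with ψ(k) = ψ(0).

27

Since gcd(21, 81) = 3, we have 21x ≡ 0 (mod 3) for all x, so ψ(x) ≡ 2 (mod 3).
But 0 ≢ 2 (mod 3), so 0 ∈ ℤ/81ℤ has no preimage. So ψ is not surjective.
Since ψ is not surjective, we find the least positive k with ψ(k) = ψ(0): this means 21k ≡ 0 (mod 81), i.e. 81 ∣ 21k. Since gcd(21, 81) = 3, dividing through by 3 this holds exactly when 27 ∣ 7k, and as gcd(7, 27) = 1, exactly when 27 ∣ k.
The smallest positive such k is 27.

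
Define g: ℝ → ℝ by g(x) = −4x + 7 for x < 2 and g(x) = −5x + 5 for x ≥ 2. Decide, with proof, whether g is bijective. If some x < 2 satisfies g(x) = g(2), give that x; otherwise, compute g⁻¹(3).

1

Both pieces are strictly decreasing (slopes −4 and −5), so each is injective on its own interval.
The left piece maps (−∞, 2) onto (−1, ∞); the right piece maps [2, ∞) onto (−∞, −5].
The images leave a gap (−1 has no preimage), so g is not surjective, hence not bijective.
Because the two images are disjoint, no x < 2 has g(x) = g(2), so we compute g⁻¹(3): 3 lies in (−1, ∞), so solve −4x + 7 = 3: x = (3 − 7)/(−4) = 1.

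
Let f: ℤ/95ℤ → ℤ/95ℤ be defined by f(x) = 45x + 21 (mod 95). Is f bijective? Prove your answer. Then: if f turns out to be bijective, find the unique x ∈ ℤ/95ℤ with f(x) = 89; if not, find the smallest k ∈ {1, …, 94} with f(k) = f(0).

Recall: f is injective if f(u) = f(v) implies u = v.
We have gcd(45, 95) = 5 > 1. Taking u = 0 and v = 19: f(0) = 21 and f(19) = 45·19 + 21 = 876 ≡ 21 (mod 95).
So f(0) = f(19) while 0 ≠ 19, hence f is not injective, hence not bijective.
Since f is not bijective, we find the least positive k with f(k) = f(0): this means 45k ≡ 0 (mod 95), i.e. 95 ∣ 45k. Since gcd(45, 95) = 5, dividing through by 5 this holds exactly when 19 ∣ 9k, and as gcd(9, 19) = 1, exactly when 19 ∣ k.
The smallest positive such k is 19.

19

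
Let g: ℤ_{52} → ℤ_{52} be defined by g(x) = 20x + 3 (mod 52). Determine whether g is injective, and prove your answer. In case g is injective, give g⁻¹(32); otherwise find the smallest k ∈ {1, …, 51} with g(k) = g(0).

We have gcd(20, 52) = 4 > 1. Taking x_1 = 0 and x_2 = 13: g(0) = 3 and g(13) = 20·13 + 3 = 263 ≡ 3 (mod 52).
So g(0) = g(13) while 0 ≠ 13, thus g is not injective.
Since g is not injective, we find the least positive k with g(k) = g(0): this means 20k ≡ 0 (mod 52), i.e. 52 ∣ 20k. Since gcd(20, 52) = 4, dividing through by 4 this holds exactly when 13 ∣ 5k, and as gcd(5, 13) = 1, exactly when 13 ∣ k.
The smallest positive such k is 13.

13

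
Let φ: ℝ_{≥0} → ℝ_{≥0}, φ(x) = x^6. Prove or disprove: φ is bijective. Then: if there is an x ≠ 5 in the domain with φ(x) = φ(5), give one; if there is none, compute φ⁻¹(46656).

6

On ℝ_{≥0}, x ↦ x^6 is strictly increasing (injective) and for any y ∈ ℝ_{≥0} the 6th root y^{1/6} lies in ℝ_{≥0} (surjective). So φ is bijective.
Since x ↦ x^6 is strictly increasing on ℝ_{≥0}, it is injective there, so no x ≠ 5 in the domain has φ(x) = φ(5). We therefore compute φ⁻¹(46656) = 46656^{1/6} = 6 (indeed 6^6 = 46656).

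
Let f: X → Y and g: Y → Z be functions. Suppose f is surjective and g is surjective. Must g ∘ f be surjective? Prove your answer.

Let c ∈ Z. Since g is surjective, there is b ∈ Y with g(b) = c. Since f is surjective, there is a ∈ X with f(a) = b.
Then (g ∘ f)(a) = g(b) = c. So g ∘ f is surjective.

surjective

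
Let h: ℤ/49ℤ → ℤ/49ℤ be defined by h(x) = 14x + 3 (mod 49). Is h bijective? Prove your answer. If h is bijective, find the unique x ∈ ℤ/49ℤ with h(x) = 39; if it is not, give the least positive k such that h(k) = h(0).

We have gcd(14, 49) = 7 > 1. Taking s = 0 and t = 7: h(0) = 3 and h(7) = 14·7 + 3 = 101 ≡ 3 (mod 49).
So h(0) = h(7) while 0 ≠ 7, thus h is not injective, hence not bijective.
Since h is not bijective, we find the least positive k with h(k) = h(0): this means 14k ≡ 0 (mod 49), i.e. 49 ∣ 14k. Since gcd(14, 49) = 7, dividing through by 7 this holds exactly when 7 ∣ 2k, and as gcd(2, 7) = 1, exactly when 7 ∣ k.
The smallest positive such k is 7.

7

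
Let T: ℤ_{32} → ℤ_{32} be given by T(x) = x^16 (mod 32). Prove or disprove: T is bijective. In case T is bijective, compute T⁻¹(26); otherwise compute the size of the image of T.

2

T(0) = 0^16 = 0.
T(2): Repeated squaring mod 32: 2^1 ≡ 2, 2^2 ≡ 2² = 4, 2^4 ≡ 4² = 16, 2^8 ≡ 16² = 256 ≡ 0, 2^16 ≡ 0² = 0. So 2^16 ≡ 0 (mod 32).
So T(0) = T(2) = 0 while 0 ≠ 2, thus T is not injective, hence not bijective.
Since T is not bijective, we determine |image(T)|. Computing x^16 mod 32 for each x (by repeated squaring, reducing mod 32 at every step), the values T(0), T(1), …, T(31) are: 0, 1, 0, 1, 0, 1, 0, 1, 0, 1, 0, 1, 0, 1, 0, 1, 0, 1, 0, 1, 0, 1, 0, 1, 0, 1, 0, 1, 0, 1, 0, 1.
The distinct values are {0, 1}; there are 2 of them.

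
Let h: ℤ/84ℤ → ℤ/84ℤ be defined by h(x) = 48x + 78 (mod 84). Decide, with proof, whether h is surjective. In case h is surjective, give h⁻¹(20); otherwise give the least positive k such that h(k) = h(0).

By definition, surjectivity means every element of the codomain has a preimage under h.
Since gcd(48, 84) = 12, we have 48x ≡ 0 (mod 12) for all x, so h(x) ≡ 6 (mod 12).
But 0 ≢ 6 (mod 12), so 0 ∈ ℤ/84ℤ has no preimage. Therefore h is not surjective.
Since h is not surjective, we find the least positive k with h(k) = h(0): this means 48k ≡ 0 (mod 84), i.e. 84 ∣ 48k. Since gcd(48, 84) = 12, dividing through by 12 this holds exactly when 7 ∣ 4k, and as gcd(4, 7) = 1, exactly when 7 ∣ k.
The smallest positive such k is 7.

7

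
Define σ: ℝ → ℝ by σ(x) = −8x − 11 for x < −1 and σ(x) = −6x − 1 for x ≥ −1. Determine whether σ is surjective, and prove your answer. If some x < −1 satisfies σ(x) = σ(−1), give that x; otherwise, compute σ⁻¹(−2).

Both pieces are strictly decreasing (slopes −8 and −6), so each is injective on its own interval.
The left piece maps (−∞, −1) onto (−3, ∞); the right piece maps [−1, ∞) onto (−∞, 5].
The union (−3, ∞) ∪ (−∞, 5] covers ℝ, so σ is surjective.
For the follow-up: the images overlap, so an x < −1 with σ(x) = σ(−1) exists. σ(−1) = 5; solving −8x − 11 = 5 for x < −1 gives x = (5 + 11)/(−8) = −2.

-2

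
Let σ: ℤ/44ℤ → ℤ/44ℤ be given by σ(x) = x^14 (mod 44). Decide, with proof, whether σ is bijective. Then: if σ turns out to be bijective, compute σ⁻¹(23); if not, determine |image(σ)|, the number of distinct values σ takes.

12

σ(10): Repeated squaring mod 44: 10^1 ≡ 10, 10^2 ≡ 10² = 100 ≡ 12, 10^4 ≡ 12² = 144 ≡ 12, 10^8 ≡ 12² = 144 ≡ 12. Since 14 = 8 + 4 + 2, 10^14 ≡ 12·12·12: 12·12 = 144 ≡ 12, then 12·12 = 144 ≡ 12. So 10^14 ≡ 12 (mod 44).
σ(12): Repeated squaring mod 44: 12^1 ≡ 12, 12^2 ≡ 12² = 144 ≡ 12, 12^4 ≡ 12² = 144 ≡ 12, 12^8 ≡ 12² = 144 ≡ 12. Since 14 = 8 + 4 + 2, 12^14 ≡ 12·12·12: 12·12 = 144 ≡ 12, then 12·12 = 144 ≡ 12. So 12^14 ≡ 12 (mod 44).
So σ(10) = σ(12) = 12 while 10 ≠ 12, therefore σ is not injective, hence not bijective.
Since σ is not bijective, we determine |image(σ)|. Computing x^14 mod 44 for each x (by repeated squaring, reducing mod 44 at every step), the values σ(0), σ(1), …, σ(43) are: 0, 1, 16, 37, 36, 9, 20, 25, 4, 5, 12, 33, 12, 5, 4, 25, 20, 9, 36, 37, 16, 1, 0, 1, 16, 37, 36, 9, 20, 25, 4, 5, 12, 33, 12, 5, 4, 25, 20, 9, 36, 37, 16, 1.
The distinct values are {0, 1, 4, 5, 9, 12, 16, 20, 25, 33, 36, 37}; there are 12 of them.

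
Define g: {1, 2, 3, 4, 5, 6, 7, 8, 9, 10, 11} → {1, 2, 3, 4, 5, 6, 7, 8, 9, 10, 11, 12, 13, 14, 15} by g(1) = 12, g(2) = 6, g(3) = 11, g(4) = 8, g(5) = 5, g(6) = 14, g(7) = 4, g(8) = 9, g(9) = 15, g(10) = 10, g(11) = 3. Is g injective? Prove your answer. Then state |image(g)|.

The values g(1), …, g(11) are 12, 6, 11, 8, 5, 14, 4, 9, 15, 10, 3 — all distinct.
So g(a) = g(b) only when a = b, and g is injective.
The image of g is {3, 4, 5, 6, 8, 9, 10, 11, 12, 14, 15}, which has 11 elements.

11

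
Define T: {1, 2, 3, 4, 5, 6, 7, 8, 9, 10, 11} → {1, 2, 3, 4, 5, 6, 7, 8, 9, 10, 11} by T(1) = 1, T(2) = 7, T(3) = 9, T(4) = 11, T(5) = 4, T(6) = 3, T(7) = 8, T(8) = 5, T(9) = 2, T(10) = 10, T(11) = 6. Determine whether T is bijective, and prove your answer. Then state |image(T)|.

11

The values 1, 7, 9, 11, 4, 3, 8, 5, 2, 10, 6 are a permutation of {1, 2, 3, 4, 5, 6, 7, 8, 9, 10, 11}: each element appears exactly once.
So T is injective and surjective, hence bijective.
The image of T is {1, 2, 3, 4, 5, 6, 7, 8, 9, 10, 11}, which has 11 elements.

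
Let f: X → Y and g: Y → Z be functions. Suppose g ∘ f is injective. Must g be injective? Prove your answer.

not injective

No. Take X = {1, 2}, Y = {1, 2, 3, 4}, Z = {1, 2, 3, 4}, f(a) = a for each a ∈ X, and g(b) = 3 if b ∈ {3, 4} else g(b) = b.
Then g ∘ f = f is injective (X ⊂ Y and f is the inclusion), but g(3) = g(4) = 3 with 3 ≠ 4, so g is not injective.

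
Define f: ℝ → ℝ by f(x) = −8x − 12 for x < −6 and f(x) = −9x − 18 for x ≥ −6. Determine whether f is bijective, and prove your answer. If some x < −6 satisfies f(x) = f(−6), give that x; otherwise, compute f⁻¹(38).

Both pieces are strictly decreasing (slopes −8 and −9), so each is injective on its own interval.
The left piece maps (−∞, −6) onto (36, ∞); the right piece maps [−6, ∞) onto (−∞, 36].
Since 36 = 36, the images partition ℝ: f is injective and surjective, hence bijective.
Because the two images are disjoint, no x < −6 has f(x) = f(−6), so we compute f⁻¹(38): 38 lies in (36, ∞), so solve −8x − 12 = 38: x = (38 + 12)/(−8) = −25/4.

-25/4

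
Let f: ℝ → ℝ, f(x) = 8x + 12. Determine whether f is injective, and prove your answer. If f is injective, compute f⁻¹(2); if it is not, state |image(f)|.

-5/4

Suppose f(s) = f(t). Then 8s + 12 = 8t + 12, hence 8s = 8t, therefore s = t.
Thus f is injective.
Since f is injective, we compute f⁻¹(2) = (2 − 12)/8 = −5/4.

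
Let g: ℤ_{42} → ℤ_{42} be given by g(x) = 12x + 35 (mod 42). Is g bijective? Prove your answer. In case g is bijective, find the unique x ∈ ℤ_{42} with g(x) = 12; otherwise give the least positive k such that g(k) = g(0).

We have gcd(12, 42) = 6 > 1. Taking x_1 = 0 and x_2 = 7: g(0) = 35 and g(7) = 12·7 + 35 = 119 ≡ 35 (mod 42).
So g(0) = g(7) while 0 ≠ 7, therefore g is not injective, hence not bijective.
Since g is not bijective, we find the least positive k with g(k) = g(0): this means 12k ≡ 0 (mod 42), i.e. 42 ∣ 12k. Since gcd(12, 42) = 6, dividing through by 6 this holds exactly when 7 ∣ 2k, and as gcd(2, 7) = 1, exactly when 7 ∣ k.
The smallest positive such k is 7.

7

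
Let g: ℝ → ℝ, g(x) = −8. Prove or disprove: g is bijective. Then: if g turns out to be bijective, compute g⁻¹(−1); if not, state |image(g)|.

g(0) = −8 = g(1) with 0 ≠ 1, so g is not injective, hence not bijective.
Since g is not bijective, we state |image(g)|: the image of g is {−8}, which has 1 element.

1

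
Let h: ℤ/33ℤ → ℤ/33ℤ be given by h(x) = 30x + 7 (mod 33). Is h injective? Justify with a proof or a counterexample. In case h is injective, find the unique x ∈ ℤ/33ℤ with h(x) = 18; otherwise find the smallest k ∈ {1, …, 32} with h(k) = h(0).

11

We have gcd(30, 33) = 3 > 1. Taking u = 0 and v = 11: h(0) = 7 and h(11) = 30·11 + 7 = 337 ≡ 7 (mod 33).
So h(0) = h(11) while 0 ≠ 11, so h is not injective.
Since h is not injective, we find the least positive k with h(k) = h(0): this means 30k ≡ 0 (mod 33), i.e. 33 ∣ 30k. Since gcd(30, 33) = 3, dividing through by 3 this holds exactly when 11 ∣ 10k, and as gcd(10, 11) = 1, exactly when 11 ∣ k.
The smallest positive such k is 11.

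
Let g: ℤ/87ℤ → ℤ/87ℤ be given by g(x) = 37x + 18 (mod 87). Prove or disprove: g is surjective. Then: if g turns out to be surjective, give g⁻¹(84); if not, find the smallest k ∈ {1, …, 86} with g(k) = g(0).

30

Since gcd(37, 87) = 1, 37 is invertible modulo 87. Euclid's algorithm: 87 = 2·37 + 13, 37 = 2·13 + 11, 13 = 1·11 + 2, 11 = 5·2 + 1; back-substituting gives 1 = 40·37 − 17·87, so 37⁻¹ ≡ 40 (mod 87).
For any y ∈ ℤ/87ℤ, x = 40(y − 18) mod 87 satisfies g(x) = 37·40(y − 18) + 18 ≡ y (since 37·40 ≡ 1 mod 87). So every y has a preimage.
Thus g is surjective.
Since g is surjective, we compute g⁻¹(84): solve 37x + 18 ≡ 84 (mod 87), i.e. 37x ≡ 66 (mod 87).
Multiplying by 37⁻¹ = 40 gives x ≡ 40·66 = 2640 = 30·87 + 30 ≡ 30 (mod 87).
Check: g(30) = 37·30 + 18 = 1128 = 12·87 + 84 ≡ 84 (mod 87).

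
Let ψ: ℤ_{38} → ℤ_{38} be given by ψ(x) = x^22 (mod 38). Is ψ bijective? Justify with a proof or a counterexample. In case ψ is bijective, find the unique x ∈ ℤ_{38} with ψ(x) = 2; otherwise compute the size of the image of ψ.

ψ(18): Repeated squaring mod 38: 18^1 ≡ 18, 18^2 ≡ 18² = 324 ≡ 20, 18^4 ≡ 20² = 400 ≡ 20, 18^8 ≡ 20² = 400 ≡ 20, 18^16 ≡ 20² = 400 ≡ 20. Since 22 = 16 + 4 + 2, 18^22 ≡ 20·20·20: 20·20 = 400 ≡ 20, then 20·20 = 400 ≡ 20. So 18^22 ≡ 20 (mod 38).
ψ(20): Repeated squaring mod 38: 20^1 ≡ 20, 20^2 ≡ 20² = 400 ≡ 20, 20^4 ≡ 20² = 400 ≡ 20, 20^8 ≡ 20² = 400 ≡ 20, 20^16 ≡ 20² = 400 ≡ 20. Since 22 = 16 + 4 + 2, 20^22 ≡ 20·20·20: 20·20 = 400 ≡ 20, then 20·20 = 400 ≡ 20. So 20^22 ≡ 20 (mod 38).
So ψ(18) = ψ(20) = 20 while 18 ≠ 20, thus ψ is not injective, hence not bijective.
Since ψ is not bijective, we determine |image(ψ)|. Computing x^22 mod 38 for each x (by repeated squaring, reducing mod 38 at every step), the values ψ(0), ψ(1), …, ψ(37) are: 0, 1, 16, 5, 28, 17, 4, 7, 30, 25, 6, 11, 26, 23, 36, 9, 24, 35, 20, 19, 20, 35, 24, 9, 36, 23, 26, 11, 6, 25, 30, 7, 4, 17, 28, 5, 16, 1.
The distinct values are {0, 1, 4, 5, 6, 7, 9, 11, 16, 17, 19, 20, 23, 24, 25, 26, 28, 30, 35, 36}; there are 20 of them.

20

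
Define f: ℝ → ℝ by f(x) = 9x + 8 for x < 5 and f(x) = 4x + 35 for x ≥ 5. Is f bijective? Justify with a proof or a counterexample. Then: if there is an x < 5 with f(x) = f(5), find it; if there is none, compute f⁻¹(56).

21/4

Both pieces are strictly increasing (slopes 9 and 4), so each is injective on its own interval.
The left piece maps (−∞, 5) onto (−∞, 53); the right piece maps [5, ∞) onto [55, ∞).
The images leave a gap (53 has no preimage), so f is not surjective, hence not bijective.
Because the two images are disjoint, no x < 5 has f(x) = f(5), so we compute f⁻¹(56): 56 lies in [55, ∞), so solve 4x + 35 = 56: x = (56 − 35)/4 = 21/4.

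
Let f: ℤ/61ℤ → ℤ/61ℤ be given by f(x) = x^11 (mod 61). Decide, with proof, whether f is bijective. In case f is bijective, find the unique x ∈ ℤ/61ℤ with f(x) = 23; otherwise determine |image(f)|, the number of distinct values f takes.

Since 61 is prime, the nonzero elements of ℤ/61ℤ form a cyclic group of order 60.
As gcd(11, 60) = 1, raising to the 11th power is a bijection on this group: if s^11 ≡ t^11 then (st^{−1})^11 = 1, and the only element of order dividing gcd(11, 60) = 1 is 1, so s = t.
With f(0) = 0 this makes f injective on all of ℤ/61ℤ, hence bijective (finite equal-size domain and codomain). In particular f is bijective.
Since f is bijective, we find the preimage of 23. The inverse of x ↦ x^11 on (ℤ/61ℤ)^× is x ↦ x^11, because 11·11 = 121 = 2·60 + 1 ≡ 1 (mod 60) and x^{60} = 1 for x ≠ 0 (Fermat). So f⁻¹(23) = 23^11 mod 61.
Repeated squaring mod 61: 23^1 ≡ 23, 23^2 ≡ 23² = 529 ≡ 41, 23^4 ≡ 41² = 1681 ≡ 34, 23^8 ≡ 34² = 1156 ≡ 58. Since 11 = 8 + 2 + 1, 23^11 ≡ 58·41·23: 58·41 = 2378 ≡ 60, then 60·23 = 1380 ≡ 38. So 23^11 ≡ 38 (mod 61).
Hence f⁻¹(23) = 38.

38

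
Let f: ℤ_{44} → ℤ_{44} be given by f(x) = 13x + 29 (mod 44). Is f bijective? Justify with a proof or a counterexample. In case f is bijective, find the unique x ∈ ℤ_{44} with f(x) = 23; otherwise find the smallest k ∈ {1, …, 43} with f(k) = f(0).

Recall that f is injective when f(a) = f(b) forces a = b.
Suppose f(a) = f(b) in ℤ_{44}. Then 13a + 29 ≡ 13b + 29 (mod 44), so 13(a − b) ≡ 0 (mod 44).
Since gcd(13, 44) = 1, 13 is invertible modulo 44, so a − b ≡ 0 (mod 44), i.e. a = b.
We now compute 13⁻¹ mod 44 explicitly. Euclid's algorithm: 44 = 3·13 + 5, 13 = 2·5 + 3, 5 = 1·3 + 2, 3 = 1·2 + 1; back-substituting gives 1 = 17·13 − 5·44, so 13⁻¹ ≡ 17 (mod 44).
For any y ∈ ℤ_{44}, x = 17(y − 29) mod 44 satisfies f(x) = 13·17(y − 29) + 29 ≡ y (since 13·17 ≡ 1 mod 44). So every y has a preimage.
So f is bijective.
Since f is bijective, we compute f⁻¹(23): solve 13x + 29 ≡ 23 (mod 44), i.e. 13x ≡ 38 (mod 44).
Multiplying by 13⁻¹ = 17 gives x ≡ 17·38 = 646 = 14·44 + 30 ≡ 30 (mod 44).
Check: f(30) = 13·30 + 29 = 419 = 9·44 + 23 ≡ 23 (mod 44).

30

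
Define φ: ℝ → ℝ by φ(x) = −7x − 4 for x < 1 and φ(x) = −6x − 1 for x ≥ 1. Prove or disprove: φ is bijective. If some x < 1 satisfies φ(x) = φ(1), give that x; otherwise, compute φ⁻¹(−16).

Both pieces are strictly decreasing (slopes −7 and −6), so each is injective on its own interval.
The left piece maps (−∞, 1) onto (−11, ∞); the right piece maps [1, ∞) onto (−∞, −7].
These images overlap. In particular φ(1) = −7 (right piece), and solving −7x − 4 = −7 on the left piece gives x = 3/7 < 1.
So φ(3/7) = φ(1) with 3/7 ≠ 1, and φ is not injective, hence not bijective. This x = 3/7 is the requested value below 1.

3/7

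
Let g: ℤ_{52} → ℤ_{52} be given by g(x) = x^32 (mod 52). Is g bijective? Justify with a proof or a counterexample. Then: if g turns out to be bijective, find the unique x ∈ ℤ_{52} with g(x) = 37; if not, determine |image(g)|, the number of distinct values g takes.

8

g(1) = 1^32 = 1.
g(5): Repeated squaring mod 52: 5^1 ≡ 5, 5^2 ≡ 5² = 25, 5^4 ≡ 25² = 625 ≡ 1, 5^8 ≡ 1² = 1, 5^16 ≡ 1² = 1, 5^32 ≡ 1² = 1. So 5^32 ≡ 1 (mod 52).
So g(1) = g(5) = 1 while 1 ≠ 5, hence g is not injective, hence not bijective.
Since g is not bijective, we determine |image(g)|. Computing x^32 mod 52 for each x (by repeated squaring, reducing mod 52 at every step), the values g(0), g(1), …, g(51) are: 0, 1, 48, 9, 16, 1, 16, 29, 40, 29, 48, 9, 40, 13, 40, 9, 48, 29, 40, 29, 16, 1, 16, 9, 48, 1, 0, 1, 48, 9, 16, 1, 16, 29, 40, 29, 48, 9, 40, 13, 40, 9, 48, 29, 40, 29, 16, 1, 16, 9, 48, 1.
The distinct values are {0, 1, 9, 13, 16, 29, 40, 48}; there are 8 of them.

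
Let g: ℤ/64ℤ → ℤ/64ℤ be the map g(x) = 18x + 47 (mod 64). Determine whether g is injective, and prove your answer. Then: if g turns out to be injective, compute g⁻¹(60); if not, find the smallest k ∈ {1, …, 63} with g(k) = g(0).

32

We have gcd(18, 64) = 2 > 1. Taking u = 0 and v = 32: g(0) = 47 and g(32) = 18·32 + 47 = 623 ≡ 47 (mod 64).
So g(0) = g(32) while 0 ≠ 32, therefore g is not injective.
Since g is not injective, we find the least positive k with g(k) = g(0): this means 18k ≡ 0 (mod 64), i.e. 64 ∣ 18k. Since gcd(18, 64) = 2, dividing through by 2 this holds exactly when 32 ∣ 9k, and as gcd(9, 32) = 1, exactly when 32 ∣ k.
The smallest positive such k is 32.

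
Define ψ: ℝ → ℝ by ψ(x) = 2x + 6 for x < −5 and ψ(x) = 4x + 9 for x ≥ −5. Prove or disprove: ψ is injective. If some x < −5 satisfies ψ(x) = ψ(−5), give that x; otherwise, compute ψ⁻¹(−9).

-17/2

Both pieces are strictly increasing (slopes 2 and 4), so each is injective on its own interval.
The left piece maps (−∞, −5) onto (−∞, −4); the right piece maps [−5, ∞) onto [−11, ∞).
These images overlap. In particular ψ(−5) = −11 (right piece), and solving 2x + 6 = −11 on the left piece gives x = −17/2 < −5.
So ψ(−17/2) = ψ(−5) with −17/2 ≠ −5, and ψ is not injective. This x = −17/2 is the requested value below −5.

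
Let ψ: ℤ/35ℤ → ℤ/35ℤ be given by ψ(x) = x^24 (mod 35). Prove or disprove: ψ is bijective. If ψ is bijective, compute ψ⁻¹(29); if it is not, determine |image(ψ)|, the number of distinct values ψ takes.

ψ(1) = 1^24 = 1.
ψ(2): Repeated squaring mod 35: 2^1 ≡ 2, 2^2 ≡ 2² = 4, 2^4 ≡ 4² = 16, 2^8 ≡ 16² = 256 ≡ 11, 2^16 ≡ 11² = 121 ≡ 16. Since 24 = 16 + 8, 2^24 ≡ 16·11: 16·11 = 176 ≡ 1. So 2^24 ≡ 1 (mod 35).
So ψ(1) = ψ(2) = 1 while 1 ≠ 2, therefore ψ is not injective, hence not bijective.
Since ψ is not bijective, we determine |image(ψ)|. Computing x^24 mod 35 for each x (by repeated squaring, reducing mod 35 at every step), the values ψ(0), ψ(1), …, ψ(34) are: 0, 1, 1, 1, 1, 15, 1, 21, 1, 1, 15, 1, 1, 1, 21, 15, 1, 1, 1, 1, 15, 21, 1, 1, 1, 15, 1, 1, 21, 1, 15, 1, 1, 1, 1.
The distinct values are {0, 1, 15, 21}; there are 4 of them.

4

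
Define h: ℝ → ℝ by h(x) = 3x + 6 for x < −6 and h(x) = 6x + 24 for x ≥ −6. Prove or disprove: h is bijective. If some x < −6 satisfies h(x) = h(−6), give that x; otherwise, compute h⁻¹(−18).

-8

Both pieces are strictly increasing (slopes 3 and 6), so each is injective on its own interval.
The left piece maps (−∞, −6) onto (−∞, −12); the right piece maps [−6, ∞) onto [−12, ∞).
Since −12 = −12, the images partition ℝ: h is injective and surjective, hence bijective.
Because the two images are disjoint, no x < −6 has h(x) = h(−6), so we compute h⁻¹(−18): −18 lies in (−∞, −12), so solve 3x + 6 = −18: x = (−18 − 6)/3 = −8.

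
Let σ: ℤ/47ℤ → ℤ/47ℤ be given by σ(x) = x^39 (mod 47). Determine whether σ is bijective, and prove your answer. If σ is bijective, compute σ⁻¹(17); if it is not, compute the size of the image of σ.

Since 47 is prime, the nonzero elements of ℤ/47ℤ form a cyclic group of order 46.
As gcd(39, 46) = 1, raising to the 39th power is a bijection on this group: if a^39 ≡ b^39 then (ab^{−1})^39 = 1, and the only element of order dividing gcd(39, 46) = 1 is 1, so a = b.
With σ(0) = 0 this makes σ injective on all of ℤ/47ℤ, hence bijective (finite equal-size domain and codomain). In particular σ is bijective.
Since σ is bijective, we find the preimage of 17. The inverse of x ↦ x^39 on (ℤ/47ℤ)^× is x ↦ x^13, because 39·13 = 507 = 11·46 + 1 ≡ 1 (mod 46) and x^{46} = 1 for x ≠ 0 (Fermat). So σ⁻¹(17) = 17^13 mod 47.
Repeated squaring mod 47: 17^1 ≡ 17, 17^2 ≡ 17² = 289 ≡ 7, 17^4 ≡ 7² = 49 ≡ 2, 17^8 ≡ 2² = 4. Since 13 = 8 + 4 + 1, 17^13 ≡ 4·2·17: 4·2 = 8, then 8·17 = 136 ≡ 42. So 17^13 ≡ 42 (mod 47).
Hence σ⁻¹(17) = 42.

42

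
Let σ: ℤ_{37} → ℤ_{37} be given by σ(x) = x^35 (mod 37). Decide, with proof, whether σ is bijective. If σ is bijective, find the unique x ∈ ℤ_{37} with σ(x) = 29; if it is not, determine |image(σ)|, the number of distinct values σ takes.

Since 37 is prime, the nonzero elements of ℤ_{37} form a cyclic group of order 36.
As gcd(35, 36) = 1, raising to the 35th power is a bijection on this group: if x_1^35 ≡ x_2^35 then (x_1x_2^{−1})^35 = 1, and the only element of order dividing gcd(35, 36) = 1 is 1, so x_1 = x_2.
With σ(0) = 0 this makes σ injective on all of ℤ_{37}, hence bijective (finite equal-size domain and codomain). In particular σ is bijective.
Since σ is bijective, we find the preimage of 29. The inverse of x ↦ x^35 on (ℤ_{37})^× is x ↦ x^35, because 35·35 = 1225 = 34·36 + 1 ≡ 1 (mod 36) and x^{36} = 1 for x ≠ 0 (Fermat). So σ⁻¹(29) = 29^35 mod 37.
Repeated squaring mod 37: 29^1 ≡ 29, 29^2 ≡ 29² = 841 ≡ 27, 29^4 ≡ 27² = 729 ≡ 26, 29^8 ≡ 26² = 676 ≡ 10, 29^16 ≡ 10² = 100 ≡ 26, 29^32 ≡ 26² = 676 ≡ 10. Since 35 = 32 + 2 + 1, 29^35 ≡ 10·27·29: 10·27 = 270 ≡ 11, then 11·29 = 319 ≡ 23. So 29^35 ≡ 23 (mod 37).
Hence σ⁻¹(29) = 23.

23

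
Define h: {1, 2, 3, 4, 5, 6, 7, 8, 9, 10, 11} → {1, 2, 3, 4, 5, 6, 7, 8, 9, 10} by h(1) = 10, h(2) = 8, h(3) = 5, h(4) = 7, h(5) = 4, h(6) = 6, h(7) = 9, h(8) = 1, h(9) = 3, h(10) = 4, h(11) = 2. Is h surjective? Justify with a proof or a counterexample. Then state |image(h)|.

Every element of the codomain has a preimage: 1 = h(8), 2 = h(11), 3 = h(9), 4 = h(5), 5 = h(3), 6 = h(6), 7 = h(4), 8 = h(2), 9 = h(7), 10 = h(1).
Therefore h is surjective.
The image of h is {1, 2, 3, 4, 5, 6, 7, 8, 9, 10}, which has 10 elements.

10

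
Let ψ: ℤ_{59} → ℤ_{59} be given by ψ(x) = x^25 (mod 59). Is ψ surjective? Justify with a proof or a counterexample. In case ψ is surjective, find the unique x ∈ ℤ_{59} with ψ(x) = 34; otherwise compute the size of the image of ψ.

Since 59 is prime, the nonzero elements of ℤ_{59} form a cyclic group of order 58.
As gcd(25, 58) = 1, raising to the 25th power is a bijection on this group: if s^25 ≡ t^25 then (st^{−1})^25 = 1, and the only element of order dividing gcd(25, 58) = 1 is 1, so s = t.
With ψ(0) = 0 this makes ψ injective on all of ℤ_{59}, hence bijective (finite equal-size domain and codomain). In particular ψ is surjective.
Since ψ is surjective, we find the preimage of 34. The inverse of x ↦ x^25 on (ℤ_{59})^× is x ↦ x^7, because 25·7 = 175 = 3·58 + 1 ≡ 1 (mod 58) and x^{58} = 1 for x ≠ 0 (Fermat). So ψ⁻¹(34) = 34^7 mod 59.
Repeated squaring mod 59: 34^1 ≡ 34, 34^2 ≡ 34² = 1156 ≡ 35, 34^4 ≡ 35² = 1225 ≡ 45. Since 7 = 4 + 2 + 1, 34^7 ≡ 45·35·34: 45·35 = 1575 ≡ 41, then 41·34 = 1394 ≡ 37. So 34^7 ≡ 37 (mod 59).
Hence ψ⁻¹(34) = 37.

37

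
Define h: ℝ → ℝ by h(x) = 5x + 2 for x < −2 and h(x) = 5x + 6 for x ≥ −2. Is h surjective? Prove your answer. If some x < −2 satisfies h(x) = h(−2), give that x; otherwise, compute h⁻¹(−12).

-14/5

Both pieces are strictly increasing (slopes 5 and 5), so each is injective on its own interval.
The left piece maps (−∞, −2) onto (−∞, −8); the right piece maps [−2, ∞) onto [−4, ∞).
The union (−∞, −8) ∪ [−4, ∞) omits the interval between −8 and −4; in particular −8 has no preimage. So h is not surjective.
Because the two images are disjoint, no x < −2 has h(x) = h(−2), so we compute h⁻¹(−12): −12 lies in (−∞, −8), so solve 5x + 2 = −12: x = (−12 − 2)/5 = −14/5.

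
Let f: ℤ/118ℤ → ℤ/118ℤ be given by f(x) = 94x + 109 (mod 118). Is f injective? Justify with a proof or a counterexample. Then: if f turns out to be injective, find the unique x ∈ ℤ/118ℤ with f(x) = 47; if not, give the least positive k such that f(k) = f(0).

We have gcd(94, 118) = 2 > 1. Taking a = 0 and b = 59: f(0) = 109 and f(59) = 94·59 + 109 = 5655 ≡ 109 (mod 118).
So f(0) = f(59) while 0 ≠ 59, therefore f is not injective.
Since f is not injective, we find the least positive k with f(k) = f(0): this means 94k ≡ 0 (mod 118), i.e. 118 ∣ 94k. Since gcd(94, 118) = 2, dividing through by 2 this holds exactly when 59 ∣ 47k, and as gcd(47, 59) = 1, exactly when 59 ∣ k.
The smallest positive such k is 59.

59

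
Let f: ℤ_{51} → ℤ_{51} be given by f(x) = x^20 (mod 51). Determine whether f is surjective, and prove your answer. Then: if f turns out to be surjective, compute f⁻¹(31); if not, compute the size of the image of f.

f(1) = 1^20 = 1.
f(4): Repeated squaring mod 51: 4^1 ≡ 4, 4^2 ≡ 4² = 16, 4^4 ≡ 16² = 256 ≡ 1, 4^8 ≡ 1² = 1, 4^16 ≡ 1² = 1. Since 20 = 16 + 4, 4^20 ≡ 1·1: 1·1 = 1. So 4^20 ≡ 1 (mod 51).
So f(1) = f(4) = 1 while 1 ≠ 4, hence f is not injective.
A non-injective map from the 51-element set ℤ_{51} to itself takes at most 50 distinct values, so it cannot be surjective. Hence f is not surjective.
Since f is not surjective, we determine |image(f)|. Computing x^20 mod 51 for each x (by repeated squaring, reducing mod 51 at every step), the values f(0), f(1), …, f(50) are: 0, 1, 16, 30, 1, 13, 21, 4, 16, 33, 4, 4, 30, 1, 13, 33, 1, 34, 18, 16, 13, 18, 13, 4, 21, 16, 16, 21, 4, 13, 18, 13, 16, 18, 34, 1, 33, 13, 1, 30, 4, 4, 33, 16, 4, 21, 13, 1, 30, 16, 1.
The distinct values are {0, 1, 4, 13, 16, 18, 21, 30, 33, 34}; there are 10 of them.

10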